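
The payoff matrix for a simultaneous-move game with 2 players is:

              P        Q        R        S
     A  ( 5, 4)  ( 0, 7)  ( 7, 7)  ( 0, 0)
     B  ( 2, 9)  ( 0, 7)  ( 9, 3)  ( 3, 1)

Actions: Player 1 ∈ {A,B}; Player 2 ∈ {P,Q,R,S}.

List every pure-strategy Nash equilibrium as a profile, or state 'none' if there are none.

(A,P): not NE [P2→R gives 7>4]
(A,Q): NE
(A,R): not NE [P1→B gives 9>7]
(A,S): not NE [P1→B gives 3>0; P2→R gives 7>0]
(B,P): not NE [P1→A gives 5>2]
(B,Q): not NE [P2→P gives 9>7]
(B,R): not NE [P2→P gives 9>3]
(B,S): not NE [P2→P gives 9>1]

PSNE = {(A,Q)}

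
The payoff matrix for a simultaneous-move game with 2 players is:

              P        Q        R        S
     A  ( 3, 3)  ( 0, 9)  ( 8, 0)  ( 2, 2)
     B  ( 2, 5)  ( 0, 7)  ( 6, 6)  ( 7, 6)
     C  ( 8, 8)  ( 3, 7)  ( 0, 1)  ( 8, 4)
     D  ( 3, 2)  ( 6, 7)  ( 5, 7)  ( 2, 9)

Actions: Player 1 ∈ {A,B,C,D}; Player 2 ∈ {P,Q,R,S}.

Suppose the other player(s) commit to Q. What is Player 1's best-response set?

u_1(A vs Q) = 0
u_1(B vs Q) = 0
u_1(C vs Q) = 3
u_1(D vs Q) = 6
max payoff 6 at {D}

P1 best: {D}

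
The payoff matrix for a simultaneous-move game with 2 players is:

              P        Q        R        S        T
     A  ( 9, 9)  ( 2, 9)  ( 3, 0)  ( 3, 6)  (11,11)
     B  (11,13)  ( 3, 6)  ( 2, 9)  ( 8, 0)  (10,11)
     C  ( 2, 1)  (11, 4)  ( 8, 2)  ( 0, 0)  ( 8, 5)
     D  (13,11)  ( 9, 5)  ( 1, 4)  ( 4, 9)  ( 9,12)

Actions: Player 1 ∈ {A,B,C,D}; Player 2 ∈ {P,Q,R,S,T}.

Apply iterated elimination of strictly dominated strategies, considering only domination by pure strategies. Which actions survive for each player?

IESDS → P1:{A,B,D} P2:{P,T}

P2 drop Q (T beats it: A:11>9 B:11>6 C:5>4 D:12>5)
P2 drop R (T beats it: A:11>0 B:11>9 C:5>2 D:12>4)
P1 drop C (A beats it: P:9>2 S:3>0 T:11>8)
P2 drop S (P beats it: A:9>6 B:13>0 D:11>9)
P1→{A,B,D} P2→{P,T}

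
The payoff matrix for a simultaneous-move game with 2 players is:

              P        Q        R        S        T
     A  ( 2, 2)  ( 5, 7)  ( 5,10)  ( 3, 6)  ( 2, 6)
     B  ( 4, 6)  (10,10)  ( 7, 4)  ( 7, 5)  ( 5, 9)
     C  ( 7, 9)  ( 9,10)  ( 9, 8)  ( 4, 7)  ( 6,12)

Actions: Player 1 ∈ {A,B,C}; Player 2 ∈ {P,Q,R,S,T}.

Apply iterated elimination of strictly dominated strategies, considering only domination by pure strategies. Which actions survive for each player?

P1 drop A (B beats it: P:4>2 Q:10>5 R:7>5 S:7>3 T:5>2)
P2 drop P (Q beats it: B:10>6 C:10>9)
P2 drop R (Q beats it: B:10>4 C:10>8)
P2 drop S (Q beats it: B:10>5 C:10>7)
P1→{B,C} P2→{Q,T}

IESDS → P1:{B,C} P2:{Q,T}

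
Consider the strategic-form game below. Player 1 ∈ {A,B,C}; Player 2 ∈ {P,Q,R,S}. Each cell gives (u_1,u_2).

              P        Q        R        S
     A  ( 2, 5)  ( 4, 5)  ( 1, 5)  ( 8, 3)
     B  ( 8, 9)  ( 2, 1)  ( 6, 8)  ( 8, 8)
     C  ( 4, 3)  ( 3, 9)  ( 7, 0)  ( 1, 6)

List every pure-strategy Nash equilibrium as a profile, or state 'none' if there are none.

Nash profiles: (A,Q), (B,P)

(A,P): not NE [P1→B gives 8>2]
(A,Q): NE
(A,R): not NE [P1→C gives 7>1]
(A,S): not NE [P2→R gives 5>3]
(B,P): NE
(B,Q): not NE [P1→A gives 4>2; P2→P gives 9>1]
(B,R): not NE [P1→C gives 7>6; P2→P gives 9>8]
(B,S): not NE [P2→P gives 9>8]
(C,P): not NE [P1→B gives 8>4; P2→Q gives 9>3]
(C,Q): not NE [P1→A gives 4>3]
(C,R): not NE [P2→Q gives 9>0]
(C,S): not NE [P1→B gives 8>1; P2→Q gives 9>6]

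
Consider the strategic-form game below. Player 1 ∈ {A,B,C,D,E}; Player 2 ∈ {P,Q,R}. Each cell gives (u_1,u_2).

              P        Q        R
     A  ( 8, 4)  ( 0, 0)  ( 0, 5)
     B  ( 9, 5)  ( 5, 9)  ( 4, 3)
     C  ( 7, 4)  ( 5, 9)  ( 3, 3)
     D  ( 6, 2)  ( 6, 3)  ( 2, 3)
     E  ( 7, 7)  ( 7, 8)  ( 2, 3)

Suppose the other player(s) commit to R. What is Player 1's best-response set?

argmax u_1 = {B}

u_1(A vs R) = 0
u_1(B vs R) = 4
u_1(C vs R) = 3
u_1(D vs R) = 2
u_1(E vs R) = 2
max payoff 4 at {B}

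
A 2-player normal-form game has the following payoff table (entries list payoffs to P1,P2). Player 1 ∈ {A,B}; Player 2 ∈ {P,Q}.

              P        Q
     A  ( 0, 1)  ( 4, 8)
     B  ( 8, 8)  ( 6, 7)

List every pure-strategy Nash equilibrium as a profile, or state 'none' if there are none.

PSNE = {(B,P)}

(A,P): not NE [P1→B gives 8>0; P2→Q gives 8>1]
(A,Q): not NE [P1→B gives 6>4]
(B,P): NE
(B,Q): not NE [P2→P gives 8>7]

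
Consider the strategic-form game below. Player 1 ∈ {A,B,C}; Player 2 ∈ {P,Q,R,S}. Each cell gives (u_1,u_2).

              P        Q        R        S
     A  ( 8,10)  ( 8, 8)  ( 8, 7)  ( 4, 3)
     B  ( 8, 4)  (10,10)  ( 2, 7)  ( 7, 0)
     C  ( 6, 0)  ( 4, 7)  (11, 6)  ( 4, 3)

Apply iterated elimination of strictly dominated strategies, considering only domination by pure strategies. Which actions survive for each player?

P2 drop R (Q beats it: A:8>7 B:10>7 C:7>6)
P1 drop C (B beats it: P:8>6 Q:10>4 S:7>4)
P2 drop S (P beats it: A:10>3 B:4>0)
P1→{A,B} P2→{P,Q}

Survivors P1:{A,B} P2:{P,Q}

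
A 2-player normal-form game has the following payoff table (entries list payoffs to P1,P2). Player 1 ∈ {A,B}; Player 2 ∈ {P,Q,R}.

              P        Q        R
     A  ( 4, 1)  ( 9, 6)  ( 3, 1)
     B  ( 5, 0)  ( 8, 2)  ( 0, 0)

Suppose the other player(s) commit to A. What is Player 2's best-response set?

P2 best: {Q}

u_2(P vs A) = 1
u_2(Q vs A) = 6
u_2(R vs A) = 1
max payoff 6 at {Q}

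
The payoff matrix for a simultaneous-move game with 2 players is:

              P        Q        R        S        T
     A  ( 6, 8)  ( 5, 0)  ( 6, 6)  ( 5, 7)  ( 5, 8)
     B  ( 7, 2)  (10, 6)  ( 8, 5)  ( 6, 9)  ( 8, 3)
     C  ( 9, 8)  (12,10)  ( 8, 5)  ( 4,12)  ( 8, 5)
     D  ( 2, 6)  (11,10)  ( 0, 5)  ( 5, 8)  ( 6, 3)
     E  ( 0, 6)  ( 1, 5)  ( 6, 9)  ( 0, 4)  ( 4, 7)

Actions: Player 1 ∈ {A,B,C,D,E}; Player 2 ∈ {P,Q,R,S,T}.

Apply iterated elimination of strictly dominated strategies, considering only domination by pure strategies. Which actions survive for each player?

P1 drop A (B beats it: P:7>6 Q:10>5 R:8>6 S:6>5 T:8>5)
P1 drop E (B beats it: P:7>0 Q:10>1 R:8>6 S:6>0 T:8>4)
P2 drop P (Q beats it: B:6>2 C:10>8 D:10>6)
P2 drop R (Q beats it: B:6>5 C:10>5 D:10>5)
P2 drop T (Q beats it: B:6>3 C:10>5 D:10>3)
P1→{B,C,D} P2→{Q,S}

Remaining: P1:{B,C,D} P2:{Q,S}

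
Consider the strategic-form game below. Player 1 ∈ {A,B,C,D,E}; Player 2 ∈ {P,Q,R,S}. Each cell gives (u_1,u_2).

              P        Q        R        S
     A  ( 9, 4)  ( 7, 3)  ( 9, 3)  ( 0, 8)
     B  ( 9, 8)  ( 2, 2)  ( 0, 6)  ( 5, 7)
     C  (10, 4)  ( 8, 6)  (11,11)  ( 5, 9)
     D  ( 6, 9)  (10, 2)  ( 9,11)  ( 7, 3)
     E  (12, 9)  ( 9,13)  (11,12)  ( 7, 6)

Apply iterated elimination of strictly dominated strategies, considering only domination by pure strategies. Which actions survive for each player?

IESDS → P1:{C,D,E} P2:{Q,R}

P1 drop A (C beats it: P:10>9 Q:8>7 R:11>9 S:5>0)
P1 drop B (E beats it: P:12>9 Q:9>2 R:11>0 S:7>5)
P2 drop P (R beats it: C:11>4 D:11>9 E:12>9)
P2 drop S (R beats it: C:11>9 D:11>3 E:12>6)
P1→{C,D,E} P2→{Q,R}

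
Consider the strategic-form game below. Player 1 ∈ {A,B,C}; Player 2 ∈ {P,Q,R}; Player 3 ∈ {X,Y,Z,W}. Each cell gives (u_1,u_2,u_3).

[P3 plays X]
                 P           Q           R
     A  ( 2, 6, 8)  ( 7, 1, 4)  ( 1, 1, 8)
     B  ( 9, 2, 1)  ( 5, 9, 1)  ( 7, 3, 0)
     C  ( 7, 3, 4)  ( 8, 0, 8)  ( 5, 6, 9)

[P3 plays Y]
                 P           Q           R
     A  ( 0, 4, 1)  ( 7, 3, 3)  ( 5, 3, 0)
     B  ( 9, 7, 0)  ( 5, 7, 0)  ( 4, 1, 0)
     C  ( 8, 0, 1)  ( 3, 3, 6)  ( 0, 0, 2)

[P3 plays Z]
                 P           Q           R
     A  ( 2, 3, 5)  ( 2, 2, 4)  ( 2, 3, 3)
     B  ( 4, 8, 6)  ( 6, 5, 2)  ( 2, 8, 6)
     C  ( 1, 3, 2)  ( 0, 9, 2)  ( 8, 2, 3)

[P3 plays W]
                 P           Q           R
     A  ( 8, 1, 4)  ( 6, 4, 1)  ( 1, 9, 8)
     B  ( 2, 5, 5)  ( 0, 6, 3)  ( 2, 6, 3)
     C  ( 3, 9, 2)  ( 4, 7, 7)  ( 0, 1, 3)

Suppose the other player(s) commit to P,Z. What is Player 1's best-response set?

argmax u_1 = {B}

u_1(A vs P,Z) = 2
u_1(B vs P,Z) = 4
u_1(C vs P,Z) = 1
max payoff 4 at {B}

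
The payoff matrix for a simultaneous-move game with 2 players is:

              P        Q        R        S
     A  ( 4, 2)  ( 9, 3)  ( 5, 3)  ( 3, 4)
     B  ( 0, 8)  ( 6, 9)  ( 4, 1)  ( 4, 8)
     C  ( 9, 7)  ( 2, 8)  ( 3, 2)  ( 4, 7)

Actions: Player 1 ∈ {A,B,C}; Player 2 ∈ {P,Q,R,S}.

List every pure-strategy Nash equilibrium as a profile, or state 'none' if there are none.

No pure NE.

(A,P): not NE [P1→C gives 9>4; P2→S gives 4>2]
(A,Q): not NE [P2→S gives 4>3]
(A,R): not NE [P2→S gives 4>3]
(A,S): not NE [P1→C gives 4>3]
(B,P): not NE [P1→C gives 9>0; P2→Q gives 9>8]
(B,Q): not NE [P1→A gives 9>6]
(B,R): not NE [P1→A gives 5>4; P2→Q gives 9>1]
(B,S): not NE [P2→Q gives 9>8]
(C,P): not NE [P2→Q gives 8>7]
(C,Q): not NE [P1→A gives 9>2]
(C,R): not NE [P1→A gives 5>3; P2→Q gives 8>2]
(C,S): not NE [P2→Q gives 8>7]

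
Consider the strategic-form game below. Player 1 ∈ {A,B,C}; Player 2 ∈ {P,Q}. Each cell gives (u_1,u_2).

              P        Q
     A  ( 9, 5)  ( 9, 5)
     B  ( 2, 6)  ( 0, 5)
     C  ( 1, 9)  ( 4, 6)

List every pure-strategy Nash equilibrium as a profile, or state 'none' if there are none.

PSNE = {(A,P), (A,Q)}

(A,P): NE
(A,Q): NE
(B,P): not NE [P1→A gives 9>2]
(B,Q): not NE [P1→A gives 9>0; P2→P gives 6>5]
(C,P): not NE [P1→A gives 9>1]
(C,Q): not NE [P1→A gives 9>4; P2→P gives 9>6]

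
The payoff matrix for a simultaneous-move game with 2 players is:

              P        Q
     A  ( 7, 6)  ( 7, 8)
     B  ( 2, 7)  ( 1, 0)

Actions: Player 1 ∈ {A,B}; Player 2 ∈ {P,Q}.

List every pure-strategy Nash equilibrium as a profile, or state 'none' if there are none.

NE set: (A,Q)

(A,P): not NE [P2→Q gives 8>6]
(A,Q): NE
(B,P): not NE [P1→A gives 7>2]
(B,Q): not NE [P1→A gives 7>1; P2→P gives 7>0]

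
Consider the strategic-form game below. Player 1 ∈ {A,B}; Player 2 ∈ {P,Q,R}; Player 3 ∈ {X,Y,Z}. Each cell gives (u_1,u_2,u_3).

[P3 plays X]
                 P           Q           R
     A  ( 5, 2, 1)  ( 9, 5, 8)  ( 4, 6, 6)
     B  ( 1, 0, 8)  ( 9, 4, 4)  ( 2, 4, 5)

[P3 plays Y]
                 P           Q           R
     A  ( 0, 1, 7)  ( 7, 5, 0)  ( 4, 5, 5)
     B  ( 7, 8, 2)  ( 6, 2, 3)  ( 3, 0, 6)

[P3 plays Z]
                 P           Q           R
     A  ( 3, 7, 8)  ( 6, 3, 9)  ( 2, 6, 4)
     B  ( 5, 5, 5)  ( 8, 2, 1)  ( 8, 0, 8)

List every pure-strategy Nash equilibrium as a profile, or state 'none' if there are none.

PSNE = {(A,R,X), (B,Q,X)}

(A,P,X): not NE [P2→R gives 6>2; P3→Z gives 8>1]
(A,P,Y): not NE [P1→B gives 7>0; P2→R gives 5>1; P3→Z gives 8>7]
(A,P,Z): not NE [P1→B gives 5>3]
(A,Q,X): not NE [P2→R gives 6>5; P3→Z gives 9>8]
(A,Q,Y): not NE [P3→Z gives 9>0]
(A,Q,Z): not NE [P1→B gives 8>6; P2→P gives 7>3]
(A,R,X): NE
(A,R,Y): not NE [P3→X gives 6>5]
(A,R,Z): not NE [P1→B gives 8>2; P2→P gives 7>6; P3→X gives 6>4]
(B,P,X): not NE [P1→A gives 5>1; P2→R gives 4>0]
(B,P,Y): not NE [P3→X gives 8>2]
(B,P,Z): not NE [P3→X gives 8>5]
(B,Q,X): NE
(B,Q,Y): not NE [P1→A gives 7>6; P2→P gives 8>2; P3→X gives 4>3]
(B,Q,Z): not NE [P2→P gives 5>2; P3→X gives 4>1]
(B,R,X): not NE [P1→A gives 4>2; P3→Z gives 8>5]
(B,R,Y): not NE [P1→A gives 4>3; P2→P gives 8>0; P3→Z gives 8>6]
(B,R,Z): not NE [P2→P gives 5>0]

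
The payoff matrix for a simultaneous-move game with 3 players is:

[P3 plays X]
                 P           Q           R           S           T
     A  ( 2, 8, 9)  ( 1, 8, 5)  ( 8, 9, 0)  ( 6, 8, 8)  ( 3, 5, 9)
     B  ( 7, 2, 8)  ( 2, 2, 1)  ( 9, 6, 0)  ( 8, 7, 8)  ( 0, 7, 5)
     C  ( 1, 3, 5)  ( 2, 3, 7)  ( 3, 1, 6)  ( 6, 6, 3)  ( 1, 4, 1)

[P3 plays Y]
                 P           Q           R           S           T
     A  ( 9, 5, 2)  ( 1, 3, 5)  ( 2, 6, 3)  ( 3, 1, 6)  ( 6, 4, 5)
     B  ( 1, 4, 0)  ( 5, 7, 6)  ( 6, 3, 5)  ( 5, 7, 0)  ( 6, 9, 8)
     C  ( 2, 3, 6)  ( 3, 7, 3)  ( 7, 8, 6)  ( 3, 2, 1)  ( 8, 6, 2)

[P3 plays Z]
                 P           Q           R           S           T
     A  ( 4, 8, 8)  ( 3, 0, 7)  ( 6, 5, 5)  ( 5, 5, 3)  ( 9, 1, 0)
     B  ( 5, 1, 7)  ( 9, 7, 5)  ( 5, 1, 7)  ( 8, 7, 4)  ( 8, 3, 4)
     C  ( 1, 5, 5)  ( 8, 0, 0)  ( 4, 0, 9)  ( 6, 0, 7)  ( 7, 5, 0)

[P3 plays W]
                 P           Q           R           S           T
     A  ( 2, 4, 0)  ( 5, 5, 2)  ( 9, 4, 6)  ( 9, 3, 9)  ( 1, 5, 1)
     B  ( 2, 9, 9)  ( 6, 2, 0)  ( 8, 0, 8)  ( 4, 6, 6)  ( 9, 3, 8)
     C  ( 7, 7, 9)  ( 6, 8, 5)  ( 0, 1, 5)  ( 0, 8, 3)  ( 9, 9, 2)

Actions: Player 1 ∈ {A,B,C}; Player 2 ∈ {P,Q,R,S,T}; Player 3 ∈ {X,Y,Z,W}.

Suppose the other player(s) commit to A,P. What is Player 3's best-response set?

P3 best: {X}

u_3(X vs A,P) = 9
u_3(Y vs A,P) = 2
u_3(Z vs A,P) = 8
u_3(W vs A,P) = 0
max payoff 9 at {X}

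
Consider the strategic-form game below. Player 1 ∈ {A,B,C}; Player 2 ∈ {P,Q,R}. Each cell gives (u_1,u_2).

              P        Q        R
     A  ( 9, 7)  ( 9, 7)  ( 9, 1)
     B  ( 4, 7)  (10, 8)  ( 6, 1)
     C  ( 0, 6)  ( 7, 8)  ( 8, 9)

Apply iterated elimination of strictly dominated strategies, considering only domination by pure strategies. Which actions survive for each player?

P1 drop C (A beats it: P:9>0 Q:9>7 R:9>8)
P2 drop R (P beats it: A:7>1 B:7>1)
P1→{A,B} P2→{P,Q}

Survivors P1:{A,B} P2:{P,Q}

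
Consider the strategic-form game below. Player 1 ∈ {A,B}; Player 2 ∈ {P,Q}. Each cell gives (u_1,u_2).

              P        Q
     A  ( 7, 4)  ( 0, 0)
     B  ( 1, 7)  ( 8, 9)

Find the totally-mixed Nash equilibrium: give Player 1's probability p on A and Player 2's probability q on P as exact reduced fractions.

p=1/3, q=4/7

P1 indiff ⇒ q·7+(1-q)·0 = q·1+(1-q)·8 ⇒ q(6) = (1-q)(8) ⇒ q = 4/7
P2 indiff ⇒ p·4+(1-p)·7 = p·0+(1-p)·9 ⇒ p(4) = (1-p)(2) ⇒ p = 1/3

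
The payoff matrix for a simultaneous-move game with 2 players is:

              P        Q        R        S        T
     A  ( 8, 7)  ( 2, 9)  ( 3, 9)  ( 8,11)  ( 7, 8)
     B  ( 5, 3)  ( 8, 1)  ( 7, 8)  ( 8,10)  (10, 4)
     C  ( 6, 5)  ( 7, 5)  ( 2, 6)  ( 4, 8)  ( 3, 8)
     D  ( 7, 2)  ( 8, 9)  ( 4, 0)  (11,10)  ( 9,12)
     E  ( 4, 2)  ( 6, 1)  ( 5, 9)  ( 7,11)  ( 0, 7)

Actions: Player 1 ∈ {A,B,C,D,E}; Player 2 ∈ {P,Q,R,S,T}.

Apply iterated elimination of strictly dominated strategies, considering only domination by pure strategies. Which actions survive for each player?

Remaining: P1:{B,D} P2:{S,T}

P1 drop C (D beats it: P:7>6 Q:8>7 R:4>2 S:11>4 T:9>3)
P1 drop E (B beats it: P:5>4 Q:8>6 R:7>5 S:8>7 T:10>0)
P2 drop P (S beats it: A:11>7 B:10>3 D:10>2)
P1 drop A (D beats it: Q:8>2 R:4>3 S:11>8 T:9>7)
P2 drop Q (S beats it: B:10>1 D:10>9)
P2 drop R (S beats it: B:10>8 D:10>0)
P1→{B,D} P2→{S,T}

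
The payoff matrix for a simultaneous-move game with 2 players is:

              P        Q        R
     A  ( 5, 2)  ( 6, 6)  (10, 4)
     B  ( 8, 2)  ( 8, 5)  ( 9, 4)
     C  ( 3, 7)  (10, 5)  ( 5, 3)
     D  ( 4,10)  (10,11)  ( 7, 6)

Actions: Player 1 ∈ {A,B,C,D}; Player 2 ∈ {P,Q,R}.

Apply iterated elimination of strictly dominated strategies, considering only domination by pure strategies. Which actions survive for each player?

Remaining: P1:{B,C,D} P2:{P,Q}

P2 drop R (Q beats it: A:6>4 B:5>4 C:5>3 D:11>6)
P1 drop A (B beats it: P:8>5 Q:8>6)
P1→{B,C,D} P2→{P,Q}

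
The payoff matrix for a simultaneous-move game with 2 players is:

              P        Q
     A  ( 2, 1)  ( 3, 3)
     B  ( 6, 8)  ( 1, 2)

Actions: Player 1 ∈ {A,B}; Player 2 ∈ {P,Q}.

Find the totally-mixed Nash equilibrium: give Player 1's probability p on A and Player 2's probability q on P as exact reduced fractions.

(p,q) = (3/4, 1/3)

P1 indiff ⇒ q·2+(1-q)·3 = q·6+(1-q)·1 ⇒ q(-4) = (1-q)(-2) ⇒ q = 1/3
P2 indiff ⇒ p·1+(1-p)·8 = p·3+(1-p)·2 ⇒ p(-2) = (1-p)(-6) ⇒ p = 3/4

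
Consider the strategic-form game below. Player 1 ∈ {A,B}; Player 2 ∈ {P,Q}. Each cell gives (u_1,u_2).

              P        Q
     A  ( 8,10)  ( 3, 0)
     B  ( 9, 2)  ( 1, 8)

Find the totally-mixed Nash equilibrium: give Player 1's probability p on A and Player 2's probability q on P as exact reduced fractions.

p=3/8, q=2/3

P1 indiff ⇒ q·8+(1-q)·3 = q·9+(1-q)·1 ⇒ q(-1) = (1-q)(-2) ⇒ q = 2/3
P2 indiff ⇒ p·10+(1-p)·2 = p·0+(1-p)·8 ⇒ p(10) = (1-p)(6) ⇒ p = 3/8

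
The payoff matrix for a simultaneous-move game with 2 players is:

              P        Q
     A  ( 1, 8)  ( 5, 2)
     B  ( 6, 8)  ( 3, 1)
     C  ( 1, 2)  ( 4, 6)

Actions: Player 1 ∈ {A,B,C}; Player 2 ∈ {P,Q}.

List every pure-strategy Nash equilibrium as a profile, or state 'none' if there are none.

(A,P): not NE [P1→B gives 6>1]
(A,Q): not NE [P2→P gives 8>2]
(B,P): NE
(B,Q): not NE [P1→A gives 5>3; P2→P gives 8>1]
(C,P): not NE [P1→B gives 6>1; P2→Q gives 6>2]
(C,Q): not NE [P1→A gives 5>4]

Nash profiles: (B,P)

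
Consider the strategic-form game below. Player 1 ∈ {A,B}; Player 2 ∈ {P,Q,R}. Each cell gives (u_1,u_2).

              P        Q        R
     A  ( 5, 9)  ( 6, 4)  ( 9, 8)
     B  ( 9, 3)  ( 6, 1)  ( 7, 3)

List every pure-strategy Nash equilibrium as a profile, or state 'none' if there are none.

(A,P): not NE [P1→B gives 9>5]
(A,Q): not NE [P2→P gives 9>4]
(A,R): not NE [P2→P gives 9>8]
(B,P): NE
(B,Q): not NE [P2→R gives 3>1]
(B,R): not NE [P1→A gives 9>7]

Nash profiles: (B,P)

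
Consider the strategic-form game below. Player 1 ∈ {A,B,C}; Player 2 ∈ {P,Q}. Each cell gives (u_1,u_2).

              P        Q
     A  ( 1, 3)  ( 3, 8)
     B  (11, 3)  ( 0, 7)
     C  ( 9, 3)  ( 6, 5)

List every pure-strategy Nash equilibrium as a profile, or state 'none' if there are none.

(A,P): not NE [P1→B gives 11>1; P2→Q gives 8>3]
(A,Q): not NE [P1→C gives 6>3]
(B,P): not NE [P2→Q gives 7>3]
(B,Q): not NE [P1→C gives 6>0]
(C,P): not NE [P1→B gives 11>9; P2→Q gives 5>3]
(C,Q): NE

Nash profiles: (C,Q)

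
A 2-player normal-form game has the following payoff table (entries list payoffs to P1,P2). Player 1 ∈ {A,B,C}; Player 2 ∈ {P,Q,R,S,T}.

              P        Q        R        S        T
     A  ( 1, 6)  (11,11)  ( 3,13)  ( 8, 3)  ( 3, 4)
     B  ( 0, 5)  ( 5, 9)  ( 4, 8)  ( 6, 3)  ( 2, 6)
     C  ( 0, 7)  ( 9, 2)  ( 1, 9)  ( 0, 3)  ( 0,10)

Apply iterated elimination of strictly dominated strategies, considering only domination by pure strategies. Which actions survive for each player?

IESDS → P1:{A,B} P2:{Q,R}

P1 drop C (A beats it: P:1>0 Q:11>9 R:3>1 S:8>0 T:3>0)
P2 drop P (Q beats it: A:11>6 B:9>5)
P2 drop S (Q beats it: A:11>3 B:9>3)
P2 drop T (Q beats it: A:11>4 B:9>6)
P1→{A,B} P2→{Q,R}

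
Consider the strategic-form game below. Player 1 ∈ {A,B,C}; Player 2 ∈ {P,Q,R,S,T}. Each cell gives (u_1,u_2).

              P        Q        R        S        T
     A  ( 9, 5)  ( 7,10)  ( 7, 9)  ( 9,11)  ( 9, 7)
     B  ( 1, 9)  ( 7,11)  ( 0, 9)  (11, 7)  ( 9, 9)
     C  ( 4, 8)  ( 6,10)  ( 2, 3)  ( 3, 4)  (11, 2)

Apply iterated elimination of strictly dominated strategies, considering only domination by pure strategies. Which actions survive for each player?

P2 drop P (Q beats it: A:10>5 B:11>9 C:10>8)
P2 drop R (Q beats it: A:10>9 B:11>9 C:10>3)
P2 drop T (Q beats it: A:10>7 B:11>9 C:10>2)
P1 drop C (A beats it: Q:7>6 S:9>3)
P1→{A,B} P2→{Q,S}

Remaining: P1:{A,B} P2:{Q,S}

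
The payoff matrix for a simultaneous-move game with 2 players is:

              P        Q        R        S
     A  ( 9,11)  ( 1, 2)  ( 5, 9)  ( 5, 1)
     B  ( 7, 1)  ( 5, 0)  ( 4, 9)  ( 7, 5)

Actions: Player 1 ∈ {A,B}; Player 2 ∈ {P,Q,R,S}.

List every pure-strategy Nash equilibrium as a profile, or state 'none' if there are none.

NE set: (A,P)

(A,P): NE
(A,Q): not NE [P1→B gives 5>1; P2→P gives 11>2]
(A,R): not NE [P2→P gives 11>9]
(A,S): not NE [P1→B gives 7>5; P2→P gives 11>1]
(B,P): not NE [P1→A gives 9>7; P2→R gives 9>1]
(B,Q): not NE [P2→R gives 9>0]
(B,R): not NE [P1→A gives 5>4]
(B,S): not NE [P2→R gives 9>5]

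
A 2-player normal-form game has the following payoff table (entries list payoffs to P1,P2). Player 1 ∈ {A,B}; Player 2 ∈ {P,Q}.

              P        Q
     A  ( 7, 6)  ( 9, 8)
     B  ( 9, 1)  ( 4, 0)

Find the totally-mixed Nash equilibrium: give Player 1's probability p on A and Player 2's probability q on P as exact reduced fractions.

P1 mixes 1/3 on A; P2 mixes 5/7 on P

P1 indiff ⇒ q·7+(1-q)·9 = q·9+(1-q)·4 ⇒ q(-2) = (1-q)(-5) ⇒ q = 5/7
P2 indiff ⇒ p·6+(1-p)·1 = p·8+(1-p)·0 ⇒ p(-2) = (1-p)(-1) ⇒ p = 1/3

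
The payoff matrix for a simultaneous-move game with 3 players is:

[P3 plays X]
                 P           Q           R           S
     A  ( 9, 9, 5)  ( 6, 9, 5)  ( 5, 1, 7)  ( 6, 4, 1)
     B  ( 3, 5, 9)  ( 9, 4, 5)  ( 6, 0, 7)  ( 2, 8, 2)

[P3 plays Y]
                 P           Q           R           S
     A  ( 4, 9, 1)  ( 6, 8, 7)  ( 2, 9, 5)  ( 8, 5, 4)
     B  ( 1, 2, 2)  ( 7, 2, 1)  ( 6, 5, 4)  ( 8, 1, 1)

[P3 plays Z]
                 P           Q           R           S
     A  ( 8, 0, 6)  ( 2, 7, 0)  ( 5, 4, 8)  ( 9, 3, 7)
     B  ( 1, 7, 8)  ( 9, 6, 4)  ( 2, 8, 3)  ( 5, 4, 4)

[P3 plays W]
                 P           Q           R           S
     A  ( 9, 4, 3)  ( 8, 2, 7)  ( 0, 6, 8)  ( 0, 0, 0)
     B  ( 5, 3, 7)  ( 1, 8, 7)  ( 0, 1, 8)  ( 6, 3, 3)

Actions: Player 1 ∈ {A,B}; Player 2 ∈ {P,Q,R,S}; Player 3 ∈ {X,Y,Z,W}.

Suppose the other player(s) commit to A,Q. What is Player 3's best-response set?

P3 best: {Y,W}

u_3(X vs A,Q) = 5
u_3(Y vs A,Q) = 7
u_3(Z vs A,Q) = 0
u_3(W vs A,Q) = 7
max payoff 7 at {Y,W}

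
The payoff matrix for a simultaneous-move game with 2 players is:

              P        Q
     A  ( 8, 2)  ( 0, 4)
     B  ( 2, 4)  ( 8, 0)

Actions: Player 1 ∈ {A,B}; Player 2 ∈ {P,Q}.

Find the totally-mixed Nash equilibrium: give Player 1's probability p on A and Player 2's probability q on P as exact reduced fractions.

P1 indiff ⇒ q·8+(1-q)·0 = q·2+(1-q)·8 ⇒ q(6) = (1-q)(8) ⇒ q = 4/7
P2 indiff ⇒ p·2+(1-p)·4 = p·4+(1-p)·0 ⇒ p(-2) = (1-p)(-4) ⇒ p = 2/3

(p,q) = (2/3, 4/7)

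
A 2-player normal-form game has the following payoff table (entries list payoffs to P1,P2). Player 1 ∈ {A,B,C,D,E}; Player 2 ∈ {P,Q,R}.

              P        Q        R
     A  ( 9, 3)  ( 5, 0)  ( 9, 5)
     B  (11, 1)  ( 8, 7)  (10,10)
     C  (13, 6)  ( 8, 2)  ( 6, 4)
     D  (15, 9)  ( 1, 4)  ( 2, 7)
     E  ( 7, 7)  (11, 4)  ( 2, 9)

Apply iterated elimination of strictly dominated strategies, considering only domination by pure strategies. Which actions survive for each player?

P1 drop A (B beats it: P:11>9 Q:8>5 R:10>9)
P2 drop Q (R beats it: B:10>7 C:4>2 D:7>4 E:9>4)
P1 drop E (B beats it: P:11>7 R:10>2)
P1→{B,C,D} P2→{P,R}

IESDS → P1:{B,C,D} P2:{P,R}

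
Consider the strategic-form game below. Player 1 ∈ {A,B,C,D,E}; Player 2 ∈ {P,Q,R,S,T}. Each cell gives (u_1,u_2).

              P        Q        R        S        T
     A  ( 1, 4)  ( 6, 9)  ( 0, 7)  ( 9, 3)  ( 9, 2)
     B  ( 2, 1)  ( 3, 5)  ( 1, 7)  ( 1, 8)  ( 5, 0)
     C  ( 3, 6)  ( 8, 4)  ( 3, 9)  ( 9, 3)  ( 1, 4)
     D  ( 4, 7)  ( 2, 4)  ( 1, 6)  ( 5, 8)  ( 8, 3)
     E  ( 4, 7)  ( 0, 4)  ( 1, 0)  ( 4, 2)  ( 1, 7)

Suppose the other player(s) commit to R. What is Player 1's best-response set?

argmax u_1 = {C}

u_1(A vs R) = 0
u_1(B vs R) = 1
u_1(C vs R) = 3
u_1(D vs R) = 1
u_1(E vs R) = 1
max payoff 3 at {C}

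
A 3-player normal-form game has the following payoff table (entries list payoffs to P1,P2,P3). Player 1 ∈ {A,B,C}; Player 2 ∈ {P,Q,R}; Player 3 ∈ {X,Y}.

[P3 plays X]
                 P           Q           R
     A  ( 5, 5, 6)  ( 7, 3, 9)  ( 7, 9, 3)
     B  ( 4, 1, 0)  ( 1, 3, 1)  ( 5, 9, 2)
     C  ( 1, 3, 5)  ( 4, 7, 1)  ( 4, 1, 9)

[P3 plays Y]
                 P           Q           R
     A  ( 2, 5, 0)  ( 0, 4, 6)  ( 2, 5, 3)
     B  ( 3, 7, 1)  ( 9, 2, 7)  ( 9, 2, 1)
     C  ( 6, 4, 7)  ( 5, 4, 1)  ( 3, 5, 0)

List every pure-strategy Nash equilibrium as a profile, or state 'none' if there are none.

(A,P,X): not NE [P2→R gives 9>5]
(A,P,Y): not NE [P1→C gives 6>2; P3→X gives 6>0]
(A,Q,X): not NE [P2→R gives 9>3]
(A,Q,Y): not NE [P1→B gives 9>0; P2→R gives 5>4; P3→X gives 9>6]
(A,R,X): NE
(A,R,Y): not NE [P1→B gives 9>2]
(B,P,X): not NE [P1→A gives 5>4; P2→R gives 9>1; P3→Y gives 1>0]
(B,P,Y): not NE [P1→C gives 6>3]
(B,Q,X): not NE [P1→A gives 7>1; P2→R gives 9>3; P3→Y gives 7>1]
(B,Q,Y): not NE [P2→P gives 7>2]
(B,R,X): not NE [P1→A gives 7>5]
(B,R,Y): not NE [P2→P gives 7>2; P3→X gives 2>1]
(C,P,X): not NE [P1→A gives 5>1; P2→Q gives 7>3; P3→Y gives 7>5]
(C,P,Y): not NE [P2→R gives 5>4]
(C,Q,X): not NE [P1→A gives 7>4]
(C,Q,Y): not NE [P1→B gives 9>5; P2→R gives 5>4]
(C,R,X): not NE [P1→A gives 7>4; P2→Q gives 7>1]
(C,R,Y): not NE [P1→B gives 9>3; P3→X gives 9>0]

Nash profiles: (A,R,X)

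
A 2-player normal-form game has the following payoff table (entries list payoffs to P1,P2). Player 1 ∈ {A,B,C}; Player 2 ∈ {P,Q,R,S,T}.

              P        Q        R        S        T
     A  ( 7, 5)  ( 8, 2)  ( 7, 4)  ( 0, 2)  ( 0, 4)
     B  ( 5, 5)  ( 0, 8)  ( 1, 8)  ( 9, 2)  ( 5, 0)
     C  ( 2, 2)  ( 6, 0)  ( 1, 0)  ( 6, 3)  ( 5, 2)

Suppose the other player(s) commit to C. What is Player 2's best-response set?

u_2(P vs C) = 2
u_2(Q vs C) = 0
u_2(R vs C) = 0
u_2(S vs C) = 3
u_2(T vs C) = 2
max payoff 3 at {S}

P2 best: {S}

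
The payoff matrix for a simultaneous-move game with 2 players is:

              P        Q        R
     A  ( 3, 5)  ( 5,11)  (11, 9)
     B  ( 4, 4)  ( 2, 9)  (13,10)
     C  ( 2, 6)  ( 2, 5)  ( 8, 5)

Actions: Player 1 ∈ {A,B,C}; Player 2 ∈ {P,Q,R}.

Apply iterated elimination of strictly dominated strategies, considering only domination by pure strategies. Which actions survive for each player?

P1 drop C (A beats it: P:3>2 Q:5>2 R:11>8)
P2 drop P (Q beats it: A:11>5 B:9>4)
P1→{A,B} P2→{Q,R}

IESDS → P1:{A,B} P2:{Q,R}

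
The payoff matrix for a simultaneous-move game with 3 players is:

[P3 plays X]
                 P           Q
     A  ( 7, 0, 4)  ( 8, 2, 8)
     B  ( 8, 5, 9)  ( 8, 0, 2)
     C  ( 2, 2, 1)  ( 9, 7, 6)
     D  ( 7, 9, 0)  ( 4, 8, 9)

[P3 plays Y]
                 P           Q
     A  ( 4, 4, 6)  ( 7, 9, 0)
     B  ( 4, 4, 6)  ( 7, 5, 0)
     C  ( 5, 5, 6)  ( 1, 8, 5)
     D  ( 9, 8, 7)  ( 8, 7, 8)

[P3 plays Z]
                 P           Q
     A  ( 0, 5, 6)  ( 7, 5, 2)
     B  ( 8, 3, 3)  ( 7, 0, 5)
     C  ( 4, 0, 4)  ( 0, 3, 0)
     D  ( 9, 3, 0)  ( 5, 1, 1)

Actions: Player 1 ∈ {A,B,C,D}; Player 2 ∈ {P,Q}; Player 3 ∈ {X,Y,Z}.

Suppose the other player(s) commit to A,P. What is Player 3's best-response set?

u_3(X vs A,P) = 4
u_3(Y vs A,P) = 6
u_3(Z vs A,P) = 6
max payoff 6 at {Y,Z}

P3 best: {Y,Z}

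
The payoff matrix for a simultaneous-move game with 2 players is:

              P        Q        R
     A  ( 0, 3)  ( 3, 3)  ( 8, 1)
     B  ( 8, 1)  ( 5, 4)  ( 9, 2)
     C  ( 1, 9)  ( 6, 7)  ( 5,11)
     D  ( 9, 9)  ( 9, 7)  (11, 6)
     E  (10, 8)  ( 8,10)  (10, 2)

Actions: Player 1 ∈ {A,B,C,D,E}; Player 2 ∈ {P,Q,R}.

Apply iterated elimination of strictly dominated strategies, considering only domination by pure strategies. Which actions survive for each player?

IESDS → P1:{D,E} P2:{P,Q}

P1 drop A (B beats it: P:8>0 Q:5>3 R:9>8)
P1 drop B (D beats it: P:9>8 Q:9>5 R:11>9)
P1 drop C (D beats it: P:9>1 Q:9>6 R:11>5)
P2 drop R (P beats it: D:9>6 E:8>2)
P1→{D,E} P2→{P,Q}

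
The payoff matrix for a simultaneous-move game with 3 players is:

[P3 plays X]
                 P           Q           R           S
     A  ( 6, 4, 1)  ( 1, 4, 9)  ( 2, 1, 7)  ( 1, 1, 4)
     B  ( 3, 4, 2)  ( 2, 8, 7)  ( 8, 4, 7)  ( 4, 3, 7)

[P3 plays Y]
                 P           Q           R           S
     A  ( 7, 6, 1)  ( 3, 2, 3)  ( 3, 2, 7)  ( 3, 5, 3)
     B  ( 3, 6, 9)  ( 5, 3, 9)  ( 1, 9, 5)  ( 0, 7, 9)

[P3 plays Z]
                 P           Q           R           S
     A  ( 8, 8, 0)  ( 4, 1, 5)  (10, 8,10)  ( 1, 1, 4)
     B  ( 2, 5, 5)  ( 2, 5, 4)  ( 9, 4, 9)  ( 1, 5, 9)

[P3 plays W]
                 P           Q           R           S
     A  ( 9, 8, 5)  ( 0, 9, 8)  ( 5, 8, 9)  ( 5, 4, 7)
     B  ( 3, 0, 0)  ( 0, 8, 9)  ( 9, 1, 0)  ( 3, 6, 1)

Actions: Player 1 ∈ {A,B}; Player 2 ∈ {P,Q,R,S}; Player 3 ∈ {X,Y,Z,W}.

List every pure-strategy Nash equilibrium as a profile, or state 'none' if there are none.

NE set: (A,R,Z), (B,Q,W), (B,S,Z)

(A,P,X): not NE [P3→W gives 5>1]
(A,P,Y): not NE [P3→W gives 5>1]
(A,P,Z): not NE [P3→W gives 5>0]
(A,P,W): not NE [P2→Q gives 9>8]
(A,Q,X): not NE [P1→B gives 2>1]
(A,Q,Y): not NE [P1→B gives 5>3; P2→P gives 6>2; P3→X gives 9>3]
(A,Q,Z): not NE [P2→R gives 8>1; P3→X gives 9>5]
(A,Q,W): not NE [P3→X gives 9>8]
(A,R,X): not NE [P1→B gives 8>2; P2→Q gives 4>1; P3→Z gives 10>7]
(A,R,Y): not NE [P2→P gives 6>2; P3→Z gives 10>7]
(A,R,Z): NE
(A,R,W): not NE [P1→B gives 9>5; P2→Q gives 9>8; P3→Z gives 10>9]
(A,S,X): not NE [P1→B gives 4>1; P2→Q gives 4>1; P3→W gives 7>4]
(A,S,Y): not NE [P2→P gives 6>5; P3→W gives 7>3]
(A,S,Z): not NE [P2→R gives 8>1; P3→W gives 7>4]
(A,S,W): not NE [P2→Q gives 9>4]
(B,P,X): not NE [P1→A gives 6>3; P2→Q gives 8>4; P3→Y gives 9>2]
(B,P,Y): not NE [P1→A gives 7>3; P2→R gives 9>6]
(B,P,Z): not NE [P1→A gives 8>2; P3→Y gives 9>5]
(B,P,W): not NE [P1→A gives 9>3; P2→Q gives 8>0; P3→Y gives 9>0]
(B,Q,X): not NE [P3→W gives 9>7]
(B,Q,Y): not NE [P2→R gives 9>3]
(B,Q,Z): not NE [P1→A gives 4>2; P3→W gives 9>4]
(B,Q,W): NE
(B,R,X): not NE [P2→Q gives 8>4; P3→Z gives 9>7]
(B,R,Y): not NE [P1→A gives 3>1; P3→Z gives 9>5]
(B,R,Z): not NE [P1→A gives 10>9; P2→S gives 5>4]
(B,R,W): not NE [P2→Q gives 8>1; P3→Z gives 9>0]
(B,S,X): not NE [P2→Q gives 8>3; P3→Z gives 9>7]
(B,S,Y): not NE [P1→A gives 3>0; P2→R gives 9>7]
(B,S,Z): NE
(B,S,W): not NE [P1→A gives 5>3; P2→Q gives 8>6; P3→Z gives 9>1]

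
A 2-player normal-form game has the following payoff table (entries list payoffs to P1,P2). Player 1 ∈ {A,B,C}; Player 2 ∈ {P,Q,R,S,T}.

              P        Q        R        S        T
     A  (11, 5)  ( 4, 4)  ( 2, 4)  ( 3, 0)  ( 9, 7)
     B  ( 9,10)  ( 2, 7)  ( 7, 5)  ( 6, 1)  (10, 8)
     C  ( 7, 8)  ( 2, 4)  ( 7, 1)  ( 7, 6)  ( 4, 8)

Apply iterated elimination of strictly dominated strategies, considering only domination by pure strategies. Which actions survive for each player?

IESDS → P1:{A,B} P2:{P,T}

P2 drop Q (P beats it: A:5>4 B:10>7 C:8>4)
P2 drop R (P beats it: A:5>4 B:10>5 C:8>1)
P2 drop S (P beats it: A:5>0 B:10>1 C:8>6)
P1 drop C (A beats it: P:11>7 T:9>4)
P1→{A,B} P2→{P,T}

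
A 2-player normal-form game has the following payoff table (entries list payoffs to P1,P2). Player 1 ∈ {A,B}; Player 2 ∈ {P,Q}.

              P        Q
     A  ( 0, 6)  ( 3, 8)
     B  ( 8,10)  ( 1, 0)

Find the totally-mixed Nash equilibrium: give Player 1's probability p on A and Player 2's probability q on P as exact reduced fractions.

P1 mixes 5/6 on A; P2 mixes 1/5 on P

P1 indiff ⇒ q·0+(1-q)·3 = q·8+(1-q)·1 ⇒ q(-8) = (1-q)(-2) ⇒ q = 1/5
P2 indiff ⇒ p·6+(1-p)·10 = p·8+(1-p)·0 ⇒ p(-2) = (1-p)(-10) ⇒ p = 5/6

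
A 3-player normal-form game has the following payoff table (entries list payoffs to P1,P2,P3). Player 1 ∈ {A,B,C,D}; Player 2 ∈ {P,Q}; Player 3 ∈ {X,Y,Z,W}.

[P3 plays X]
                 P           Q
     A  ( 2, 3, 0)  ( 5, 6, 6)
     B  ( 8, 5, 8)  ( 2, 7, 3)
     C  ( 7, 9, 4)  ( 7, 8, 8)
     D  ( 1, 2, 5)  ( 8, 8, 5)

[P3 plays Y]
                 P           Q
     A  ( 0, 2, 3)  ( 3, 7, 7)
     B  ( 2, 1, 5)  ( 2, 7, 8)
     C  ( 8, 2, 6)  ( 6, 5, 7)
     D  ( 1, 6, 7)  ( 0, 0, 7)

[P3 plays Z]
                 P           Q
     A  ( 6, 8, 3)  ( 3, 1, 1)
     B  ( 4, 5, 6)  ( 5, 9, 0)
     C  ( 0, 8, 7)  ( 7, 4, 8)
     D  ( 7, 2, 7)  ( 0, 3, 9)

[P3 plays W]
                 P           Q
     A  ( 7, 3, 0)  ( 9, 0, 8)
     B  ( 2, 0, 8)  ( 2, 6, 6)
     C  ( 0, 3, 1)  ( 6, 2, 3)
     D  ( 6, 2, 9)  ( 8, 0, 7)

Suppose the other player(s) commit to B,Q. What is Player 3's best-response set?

u_3(X vs B,Q) = 3
u_3(Y vs B,Q) = 8
u_3(Z vs B,Q) = 0
u_3(W vs B,Q) = 6
max payoff 8 at {Y}

argmax u_3 = {Y}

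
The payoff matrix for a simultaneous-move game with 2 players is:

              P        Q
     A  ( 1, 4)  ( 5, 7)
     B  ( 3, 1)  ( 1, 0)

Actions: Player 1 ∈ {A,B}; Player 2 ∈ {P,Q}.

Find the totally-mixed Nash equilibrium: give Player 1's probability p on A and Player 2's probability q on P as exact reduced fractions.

P1 indiff ⇒ q·1+(1-q)·5 = q·3+(1-q)·1 ⇒ q(-2) = (1-q)(-4) ⇒ q = 2/3
P2 indiff ⇒ p·4+(1-p)·1 = p·7+(1-p)·0 ⇒ p(-3) = (1-p)(-1) ⇒ p = 1/4

(p,q) = (1/4, 2/3)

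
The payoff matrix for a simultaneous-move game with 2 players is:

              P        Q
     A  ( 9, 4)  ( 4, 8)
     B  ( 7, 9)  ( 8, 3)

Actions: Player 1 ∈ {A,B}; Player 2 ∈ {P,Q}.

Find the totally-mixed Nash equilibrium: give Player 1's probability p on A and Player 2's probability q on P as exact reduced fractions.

P1 indiff ⇒ q·9+(1-q)·4 = q·7+(1-q)·8 ⇒ q(2) = (1-q)(4) ⇒ q = 2/3
P2 indiff ⇒ p·4+(1-p)·9 = p·8+(1-p)·3 ⇒ p(-4) = (1-p)(-6) ⇒ p = 3/5

(p,q) = (3/5, 2/3)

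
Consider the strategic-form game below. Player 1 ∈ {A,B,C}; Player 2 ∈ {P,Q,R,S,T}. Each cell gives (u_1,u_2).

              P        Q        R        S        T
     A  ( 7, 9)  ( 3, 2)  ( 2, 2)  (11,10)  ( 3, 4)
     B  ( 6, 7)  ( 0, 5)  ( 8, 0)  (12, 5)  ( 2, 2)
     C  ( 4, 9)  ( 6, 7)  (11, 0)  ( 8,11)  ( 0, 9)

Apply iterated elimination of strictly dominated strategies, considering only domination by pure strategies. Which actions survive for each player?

P2 drop Q (P beats it: A:9>2 B:7>5 C:9>7)
P2 drop R (P beats it: A:9>2 B:7>0 C:9>0)
P1 drop C (A beats it: P:7>4 S:11>8 T:3>0)
P2 drop T (P beats it: A:9>4 B:7>2)
P1→{A,B} P2→{P,S}

Remaining: P1:{A,B} P2:{P,S}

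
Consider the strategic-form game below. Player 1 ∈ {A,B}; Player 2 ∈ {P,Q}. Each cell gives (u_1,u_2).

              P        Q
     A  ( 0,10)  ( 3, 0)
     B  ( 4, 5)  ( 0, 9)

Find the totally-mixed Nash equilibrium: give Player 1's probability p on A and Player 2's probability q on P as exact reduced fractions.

p=2/7, q=3/7

P1 indiff ⇒ q·0+(1-q)·3 = q·4+(1-q)·0 ⇒ q(-4) = (1-q)(-3) ⇒ q = 3/7
P2 indiff ⇒ p·10+(1-p)·5 = p·0+(1-p)·9 ⇒ p(10) = (1-p)(4) ⇒ p = 2/7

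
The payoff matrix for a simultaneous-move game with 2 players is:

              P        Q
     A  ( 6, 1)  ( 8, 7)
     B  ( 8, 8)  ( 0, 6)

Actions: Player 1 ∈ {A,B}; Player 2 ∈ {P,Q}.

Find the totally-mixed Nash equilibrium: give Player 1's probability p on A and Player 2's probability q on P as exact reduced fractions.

p=1/4, q=4/5

P1 indiff ⇒ q·6+(1-q)·8 = q·8+(1-q)·0 ⇒ q(-2) = (1-q)(-8) ⇒ q = 4/5
P2 indiff ⇒ p·1+(1-p)·8 = p·7+(1-p)·6 ⇒ p(-6) = (1-p)(-2) ⇒ p = 1/4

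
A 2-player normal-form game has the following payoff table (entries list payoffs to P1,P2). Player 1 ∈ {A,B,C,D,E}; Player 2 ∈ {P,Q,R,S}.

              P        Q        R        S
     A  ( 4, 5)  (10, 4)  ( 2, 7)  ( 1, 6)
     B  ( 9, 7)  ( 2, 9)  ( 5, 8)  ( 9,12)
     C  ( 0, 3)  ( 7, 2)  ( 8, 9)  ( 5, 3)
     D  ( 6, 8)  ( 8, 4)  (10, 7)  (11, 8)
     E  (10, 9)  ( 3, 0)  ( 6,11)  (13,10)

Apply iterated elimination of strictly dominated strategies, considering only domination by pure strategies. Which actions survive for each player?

Remaining: P1:{D,E} P2:{P,R,S}

P1 drop B (E beats it: P:10>9 Q:3>2 R:6>5 S:13>9)
P1 drop C (D beats it: P:6>0 Q:8>7 R:10>8 S:11>5)
P2 drop Q (P beats it: A:5>4 D:8>4 E:9>0)
P1 drop A (D beats it: P:6>4 R:10>2 S:11>1)
P1→{D,E} P2→{P,R,S}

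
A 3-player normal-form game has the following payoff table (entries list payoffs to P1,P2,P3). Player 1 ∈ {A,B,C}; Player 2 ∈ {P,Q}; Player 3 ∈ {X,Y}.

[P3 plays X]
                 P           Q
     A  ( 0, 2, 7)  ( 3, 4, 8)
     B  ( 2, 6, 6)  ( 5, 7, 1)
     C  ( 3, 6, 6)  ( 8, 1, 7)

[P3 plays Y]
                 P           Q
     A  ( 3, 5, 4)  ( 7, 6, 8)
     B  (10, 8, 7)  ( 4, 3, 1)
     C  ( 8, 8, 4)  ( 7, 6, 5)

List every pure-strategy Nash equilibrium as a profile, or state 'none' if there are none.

PSNE = {(A,Q,Y), (B,P,Y), (C,P,X)}

(A,P,X): not NE [P1→C gives 3>0; P2→Q gives 4>2]
(A,P,Y): not NE [P1→B gives 10>3; P2→Q gives 6>5; P3→X gives 7>4]
(A,Q,X): not NE [P1→C gives 8>3]
(A,Q,Y): NE
(B,P,X): not NE [P1→C gives 3>2; P2→Q gives 7>6; P3→Y gives 7>6]
(B,P,Y): NE
(B,Q,X): not NE [P1→C gives 8>5]
(B,Q,Y): not NE [P1→C gives 7>4; P2→P gives 8>3]
(C,P,X): NE
(C,P,Y): not NE [P1→B gives 10>8; P3→X gives 6>4]
(C,Q,X): not NE [P2→P gives 6>1]
(C,Q,Y): not NE [P2→P gives 8>6; P3→X gives 7>5]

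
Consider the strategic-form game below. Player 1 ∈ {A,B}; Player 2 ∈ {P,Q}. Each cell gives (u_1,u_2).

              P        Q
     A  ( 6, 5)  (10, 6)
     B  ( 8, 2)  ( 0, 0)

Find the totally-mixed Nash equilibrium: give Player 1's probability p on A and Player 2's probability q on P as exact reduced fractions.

P1 mixes 2/3 on A; P2 mixes 5/6 on P

P1 indiff ⇒ q·6+(1-q)·10 = q·8+(1-q)·0 ⇒ q(-2) = (1-q)(-10) ⇒ q = 5/6
P2 indiff ⇒ p·5+(1-p)·2 = p·6+(1-p)·0 ⇒ p(-1) = (1-p)(-2) ⇒ p = 2/3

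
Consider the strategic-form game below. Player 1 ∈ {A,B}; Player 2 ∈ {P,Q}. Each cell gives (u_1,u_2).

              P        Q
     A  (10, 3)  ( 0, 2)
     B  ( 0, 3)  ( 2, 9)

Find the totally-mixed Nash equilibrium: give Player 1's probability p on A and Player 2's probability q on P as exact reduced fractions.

P1 mixes 6/7 on A; P2 mixes 1/6 on P

P1 indiff ⇒ q·10+(1-q)·0 = q·0+(1-q)·2 ⇒ q(10) = (1-q)(2) ⇒ q = 1/6
P2 indiff ⇒ p·3+(1-p)·3 = p·2+(1-p)·9 ⇒ p(1) = (1-p)(6) ⇒ p = 6/7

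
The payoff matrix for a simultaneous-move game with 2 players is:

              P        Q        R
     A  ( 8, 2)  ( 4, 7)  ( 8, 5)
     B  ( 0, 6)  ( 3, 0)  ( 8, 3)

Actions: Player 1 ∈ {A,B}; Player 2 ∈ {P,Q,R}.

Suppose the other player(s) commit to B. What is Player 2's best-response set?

u_2(P vs B) = 6
u_2(Q vs B) = 0
u_2(R vs B) = 3
max payoff 6 at {P}

BR_2 = {P}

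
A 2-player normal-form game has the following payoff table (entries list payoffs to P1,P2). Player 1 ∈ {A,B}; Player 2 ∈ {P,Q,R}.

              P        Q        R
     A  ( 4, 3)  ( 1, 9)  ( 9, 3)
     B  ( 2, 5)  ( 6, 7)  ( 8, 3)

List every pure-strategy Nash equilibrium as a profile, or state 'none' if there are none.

NE set: (B,Q)

(A,P): not NE [P2→Q gives 9>3]
(A,Q): not NE [P1→B gives 6>1]
(A,R): not NE [P2→Q gives 9>3]
(B,P): not NE [P1→A gives 4>2; P2→Q gives 7>5]
(B,Q): NE
(B,R): not NE [P1→A gives 9>8; P2→Q gives 7>3]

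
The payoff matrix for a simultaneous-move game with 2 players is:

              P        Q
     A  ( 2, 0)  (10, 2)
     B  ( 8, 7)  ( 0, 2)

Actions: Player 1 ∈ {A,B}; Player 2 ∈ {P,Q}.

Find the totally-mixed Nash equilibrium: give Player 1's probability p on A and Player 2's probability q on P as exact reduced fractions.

(p,q) = (5/7, 5/8)

P1 indiff ⇒ q·2+(1-q)·10 = q·8+(1-q)·0 ⇒ q(-6) = (1-q)(-10) ⇒ q = 5/8
P2 indiff ⇒ p·0+(1-p)·7 = p·2+(1-p)·2 ⇒ p(-2) = (1-p)(-5) ⇒ p = 5/7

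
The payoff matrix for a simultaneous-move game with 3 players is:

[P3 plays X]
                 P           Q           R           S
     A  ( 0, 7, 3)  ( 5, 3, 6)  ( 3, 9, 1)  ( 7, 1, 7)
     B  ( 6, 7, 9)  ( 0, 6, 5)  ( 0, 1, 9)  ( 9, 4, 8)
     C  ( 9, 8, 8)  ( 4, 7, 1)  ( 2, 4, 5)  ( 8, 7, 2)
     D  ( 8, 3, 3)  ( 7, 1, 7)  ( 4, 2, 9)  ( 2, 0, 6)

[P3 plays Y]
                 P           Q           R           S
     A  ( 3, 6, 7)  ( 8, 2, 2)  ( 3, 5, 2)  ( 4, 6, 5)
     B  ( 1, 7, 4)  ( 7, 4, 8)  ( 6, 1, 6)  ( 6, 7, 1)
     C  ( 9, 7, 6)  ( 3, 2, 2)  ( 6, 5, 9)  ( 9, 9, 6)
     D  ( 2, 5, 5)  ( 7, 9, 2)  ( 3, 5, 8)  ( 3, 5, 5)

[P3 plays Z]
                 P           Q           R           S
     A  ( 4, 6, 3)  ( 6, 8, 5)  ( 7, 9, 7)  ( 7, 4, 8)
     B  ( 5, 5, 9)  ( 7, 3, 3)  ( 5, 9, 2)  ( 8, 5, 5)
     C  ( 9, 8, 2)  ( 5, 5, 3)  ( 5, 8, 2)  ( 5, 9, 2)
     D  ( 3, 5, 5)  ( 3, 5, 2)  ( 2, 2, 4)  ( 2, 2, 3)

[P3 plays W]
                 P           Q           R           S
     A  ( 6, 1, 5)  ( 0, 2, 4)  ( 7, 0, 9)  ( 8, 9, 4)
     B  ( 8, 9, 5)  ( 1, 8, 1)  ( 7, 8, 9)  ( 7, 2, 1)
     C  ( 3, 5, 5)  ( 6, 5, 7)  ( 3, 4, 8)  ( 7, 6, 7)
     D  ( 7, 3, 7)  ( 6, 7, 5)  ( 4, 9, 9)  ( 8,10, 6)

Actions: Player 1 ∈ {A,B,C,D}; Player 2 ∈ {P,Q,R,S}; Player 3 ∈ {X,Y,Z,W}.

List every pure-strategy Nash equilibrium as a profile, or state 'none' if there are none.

(A,P,X): not NE [P1→C gives 9>0; P2→R gives 9>7; P3→Y gives 7>3]
(A,P,Y): not NE [P1→C gives 9>3]
(A,P,Z): not NE [P1→C gives 9>4; P2→R gives 9>6; P3→Y gives 7>3]
(A,P,W): not NE [P1→B gives 8>6; P2→S gives 9>1; P3→Y gives 7>5]
(A,Q,X): not NE [P1→D gives 7>5; P2→R gives 9>3]
(A,Q,Y): not NE [P2→S gives 6>2; P3→X gives 6>2]
(A,Q,Z): not NE [P1→B gives 7>6; P2→R gives 9>8; P3→X gives 6>5]
(A,Q,W): not NE [P1→D gives 6>0; P2→S gives 9>2; P3→X gives 6>4]
(A,R,X): not NE [P1→D gives 4>3; P3→W gives 9>1]
(A,R,Y): not NE [P1→C gives 6>3; P2→S gives 6>5; P3→W gives 9>2]
(A,R,Z): not NE [P3→W gives 9>7]
(A,R,W): not NE [P2→S gives 9>0]
(A,S,X): not NE [P1→B gives 9>7; P2→R gives 9>1; P3→Z gives 8>7]
(A,S,Y): not NE [P1→C gives 9>4; P3→Z gives 8>5]
(A,S,Z): not NE [P1→B gives 8>7; P2→R gives 9>4]
(A,S,W): not NE [P3→Z gives 8>4]
(B,P,X): not NE [P1→C gives 9>6]
(B,P,Y): not NE [P1→C gives 9>1; P3→Z gives 9>4]
(B,P,Z): not NE [P1→C gives 9>5; P2→R gives 9>5]
(B,P,W): not NE [P3→Z gives 9>5]
(B,Q,X): not NE [P1→D gives 7>0; P2→P gives 7>6; P3→Y gives 8>5]
(B,Q,Y): not NE [P1→A gives 8>7; P2→S gives 7>4]
(B,Q,Z): not NE [P2→R gives 9>3; P3→Y gives 8>3]
(B,Q,W): not NE [P1→D gives 6>1; P2→P gives 9>8; P3→Y gives 8>1]
(B,R,X): not NE [P1→D gives 4>0; P2→P gives 7>1]
(B,R,Y): not NE [P2→S gives 7>1; P3→W gives 9>6]
(B,R,Z): not NE [P1→A gives 7>5; P3→W gives 9>2]
(B,R,W): not NE [P2→P gives 9>8]
(B,S,X): not NE [P2→P gives 7>4]
(B,S,Y): not NE [P1→C gives 9>6; P3→X gives 8>1]
(B,S,Z): not NE [P2→R gives 9>5; P3→X gives 8>5]
(B,S,W): not NE [P1→D gives 8>7; P2→P gives 9>2; P3→X gives 8>1]
(C,P,X): NE
(C,P,Y): not NE [P2→S gives 9>7; P3→X gives 8>6]
(C,P,Z): not NE [P2→S gives 9>8; P3→X gives 8>2]
(C,P,W): not NE [P1→B gives 8>3; P2→S gives 6>5; P3→X gives 8>5]
(C,Q,X): not NE [P1→D gives 7>4; P2→P gives 8>7; P3→W gives 7>1]
(C,Q,Y): not NE [P1→A gives 8>3; P2→S gives 9>2; P3→W gives 7>2]
(C,Q,Z): not NE [P1→B gives 7>5; P2→S gives 9>5; P3→W gives 7>3]
(C,Q,W): not NE [P2→S gives 6>5]
(C,R,X): not NE [P1→D gives 4>2; P2→P gives 8>4; P3→Y gives 9>5]
(C,R,Y): not NE [P2→S gives 9>5]
(C,R,Z): not NE [P1→A gives 7>5; P2→S gives 9>8; P3→Y gives 9>2]
(C,R,W): not NE [P1→B gives 7>3; P2→S gives 6>4; P3→Y gives 9>8]
(C,S,X): not NE [P1→B gives 9>8; P2→P gives 8>7; P3→W gives 7>2]
(C,S,Y): not NE [P3→W gives 7>6]
(C,S,Z): not NE [P1→B gives 8>5; P3→W gives 7>2]
(C,S,W): not NE [P1→D gives 8>7]
(D,P,X): not NE [P1→C gives 9>8; P3→W gives 7>3]
(D,P,Y): not NE [P1→C gives 9>2; P2→Q gives 9>5; P3→W gives 7>5]
(D,P,Z): not NE [P1→C gives 9>3; P3→W gives 7>5]
(D,P,W): not NE [P1→B gives 8>7; P2→S gives 10>3]
(D,Q,X): not NE [P2→P gives 3>1]
(D,Q,Y): not NE [P1→A gives 8>7; P3→X gives 7>2]
(D,Q,Z): not NE [P1→B gives 7>3; P3→X gives 7>2]
(D,Q,W): not NE [P2→S gives 10>7; P3→X gives 7>5]
(D,R,X): not NE [P2→P gives 3>2]
(D,R,Y): not NE [P1→C gives 6>3; P2→Q gives 9>5; P3→W gives 9>8]
(D,R,Z): not NE [P1→A gives 7>2; P2→Q gives 5>2; P3→W gives 9>4]
(D,R,W): not NE [P1→B gives 7>4; P2→S gives 10>9]
(D,S,X): not NE [P1→B gives 9>2; P2→P gives 3>0]
(D,S,Y): not NE [P1→C gives 9>3; P2→Q gives 9>5; P3→W gives 6>5]
(D,S,Z): not NE [P1→B gives 8>2; P2→Q gives 5>2; P3→W gives 6>3]
(D,S,W): NE

Nash profiles: (C,P,X), (D,S,W)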